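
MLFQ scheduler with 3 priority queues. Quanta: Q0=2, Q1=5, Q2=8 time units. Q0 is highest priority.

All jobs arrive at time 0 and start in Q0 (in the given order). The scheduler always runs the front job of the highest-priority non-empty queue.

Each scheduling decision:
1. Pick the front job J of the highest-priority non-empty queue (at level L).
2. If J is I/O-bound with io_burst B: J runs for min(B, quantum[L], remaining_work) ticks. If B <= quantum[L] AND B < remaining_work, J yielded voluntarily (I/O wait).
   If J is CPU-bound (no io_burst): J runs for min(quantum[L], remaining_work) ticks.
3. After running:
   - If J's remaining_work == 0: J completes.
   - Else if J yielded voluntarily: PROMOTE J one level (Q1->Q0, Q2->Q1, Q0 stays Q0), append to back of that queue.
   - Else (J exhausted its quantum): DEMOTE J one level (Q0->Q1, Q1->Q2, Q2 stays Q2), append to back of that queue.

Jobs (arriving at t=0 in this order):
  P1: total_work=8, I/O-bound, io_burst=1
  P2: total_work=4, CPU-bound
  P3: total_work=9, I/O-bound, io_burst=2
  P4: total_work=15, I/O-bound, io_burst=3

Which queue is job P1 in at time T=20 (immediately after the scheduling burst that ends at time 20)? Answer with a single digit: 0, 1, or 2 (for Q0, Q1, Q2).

Answer: 0

Derivation:
t=0-1: P1@Q0 runs 1, rem=7, I/O yield, promote→Q0. Q0=[P2,P3,P4,P1] Q1=[] Q2=[]
t=1-3: P2@Q0 runs 2, rem=2, quantum used, demote→Q1. Q0=[P3,P4,P1] Q1=[P2] Q2=[]
t=3-5: P3@Q0 runs 2, rem=7, I/O yield, promote→Q0. Q0=[P4,P1,P3] Q1=[P2] Q2=[]
t=5-7: P4@Q0 runs 2, rem=13, quantum used, demote→Q1. Q0=[P1,P3] Q1=[P2,P4] Q2=[]
t=7-8: P1@Q0 runs 1, rem=6, I/O yield, promote→Q0. Q0=[P3,P1] Q1=[P2,P4] Q2=[]
t=8-10: P3@Q0 runs 2, rem=5, I/O yield, promote→Q0. Q0=[P1,P3] Q1=[P2,P4] Q2=[]
t=10-11: P1@Q0 runs 1, rem=5, I/O yield, promote→Q0. Q0=[P3,P1] Q1=[P2,P4] Q2=[]
t=11-13: P3@Q0 runs 2, rem=3, I/O yield, promote→Q0. Q0=[P1,P3] Q1=[P2,P4] Q2=[]
t=13-14: P1@Q0 runs 1, rem=4, I/O yield, promote→Q0. Q0=[P3,P1] Q1=[P2,P4] Q2=[]
t=14-16: P3@Q0 runs 2, rem=1, I/O yield, promote→Q0. Q0=[P1,P3] Q1=[P2,P4] Q2=[]
t=16-17: P1@Q0 runs 1, rem=3, I/O yield, promote→Q0. Q0=[P3,P1] Q1=[P2,P4] Q2=[]
t=17-18: P3@Q0 runs 1, rem=0, completes. Q0=[P1] Q1=[P2,P4] Q2=[]
t=18-19: P1@Q0 runs 1, rem=2, I/O yield, promote→Q0. Q0=[P1] Q1=[P2,P4] Q2=[]
t=19-20: P1@Q0 runs 1, rem=1, I/O yield, promote→Q0. Q0=[P1] Q1=[P2,P4] Q2=[]
t=20-21: P1@Q0 runs 1, rem=0, completes. Q0=[] Q1=[P2,P4] Q2=[]
t=21-23: P2@Q1 runs 2, rem=0, completes. Q0=[] Q1=[P4] Q2=[]
t=23-26: P4@Q1 runs 3, rem=10, I/O yield, promote→Q0. Q0=[P4] Q1=[] Q2=[]
t=26-28: P4@Q0 runs 2, rem=8, quantum used, demote→Q1. Q0=[] Q1=[P4] Q2=[]
t=28-31: P4@Q1 runs 3, rem=5, I/O yield, promote→Q0. Q0=[P4] Q1=[] Q2=[]
t=31-33: P4@Q0 runs 2, rem=3, quantum used, demote→Q1. Q0=[] Q1=[P4] Q2=[]
t=33-36: P4@Q1 runs 3, rem=0, completes. Q0=[] Q1=[] Q2=[]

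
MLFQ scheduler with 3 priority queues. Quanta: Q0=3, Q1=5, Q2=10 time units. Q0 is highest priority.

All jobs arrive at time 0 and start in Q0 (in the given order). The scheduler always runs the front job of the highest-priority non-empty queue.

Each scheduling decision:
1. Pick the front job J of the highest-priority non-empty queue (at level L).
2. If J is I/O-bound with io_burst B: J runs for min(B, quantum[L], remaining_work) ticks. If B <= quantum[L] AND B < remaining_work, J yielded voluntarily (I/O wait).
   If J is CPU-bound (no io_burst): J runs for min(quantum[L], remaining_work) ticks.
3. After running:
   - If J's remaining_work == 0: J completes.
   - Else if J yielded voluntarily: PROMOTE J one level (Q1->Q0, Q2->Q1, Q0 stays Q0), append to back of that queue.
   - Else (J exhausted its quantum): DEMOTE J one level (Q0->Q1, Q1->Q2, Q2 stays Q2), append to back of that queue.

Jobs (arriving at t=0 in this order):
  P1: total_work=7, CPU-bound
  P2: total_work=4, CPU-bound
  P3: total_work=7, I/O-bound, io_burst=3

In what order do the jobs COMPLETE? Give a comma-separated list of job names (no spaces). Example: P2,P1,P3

Answer: P3,P1,P2

Derivation:
t=0-3: P1@Q0 runs 3, rem=4, quantum used, demote→Q1. Q0=[P2,P3] Q1=[P1] Q2=[]
t=3-6: P2@Q0 runs 3, rem=1, quantum used, demote→Q1. Q0=[P3] Q1=[P1,P2] Q2=[]
t=6-9: P3@Q0 runs 3, rem=4, I/O yield, promote→Q0. Q0=[P3] Q1=[P1,P2] Q2=[]
t=9-12: P3@Q0 runs 3, rem=1, I/O yield, promote→Q0. Q0=[P3] Q1=[P1,P2] Q2=[]
t=12-13: P3@Q0 runs 1, rem=0, completes. Q0=[] Q1=[P1,P2] Q2=[]
t=13-17: P1@Q1 runs 4, rem=0, completes. Q0=[] Q1=[P2] Q2=[]
t=17-18: P2@Q1 runs 1, rem=0, completes. Q0=[] Q1=[] Q2=[]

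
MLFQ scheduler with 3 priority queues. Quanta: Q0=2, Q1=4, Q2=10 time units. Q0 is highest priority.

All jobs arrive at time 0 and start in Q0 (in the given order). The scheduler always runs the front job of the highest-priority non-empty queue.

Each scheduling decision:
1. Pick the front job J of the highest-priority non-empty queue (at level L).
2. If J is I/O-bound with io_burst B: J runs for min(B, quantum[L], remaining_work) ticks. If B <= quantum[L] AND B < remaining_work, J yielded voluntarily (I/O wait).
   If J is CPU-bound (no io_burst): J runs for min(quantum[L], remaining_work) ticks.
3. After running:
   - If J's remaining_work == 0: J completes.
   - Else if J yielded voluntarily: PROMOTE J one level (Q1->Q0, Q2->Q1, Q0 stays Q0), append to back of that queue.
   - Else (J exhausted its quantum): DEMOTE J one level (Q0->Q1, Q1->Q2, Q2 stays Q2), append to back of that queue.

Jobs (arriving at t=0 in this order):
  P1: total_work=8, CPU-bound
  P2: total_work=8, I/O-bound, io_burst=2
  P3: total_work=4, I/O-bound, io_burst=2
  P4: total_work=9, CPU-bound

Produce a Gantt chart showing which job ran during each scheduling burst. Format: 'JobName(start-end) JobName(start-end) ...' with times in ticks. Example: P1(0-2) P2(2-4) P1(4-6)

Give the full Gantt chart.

Answer: P1(0-2) P2(2-4) P3(4-6) P4(6-8) P2(8-10) P3(10-12) P2(12-14) P2(14-16) P1(16-20) P4(20-24) P1(24-26) P4(26-29)

Derivation:
t=0-2: P1@Q0 runs 2, rem=6, quantum used, demote→Q1. Q0=[P2,P3,P4] Q1=[P1] Q2=[]
t=2-4: P2@Q0 runs 2, rem=6, I/O yield, promote→Q0. Q0=[P3,P4,P2] Q1=[P1] Q2=[]
t=4-6: P3@Q0 runs 2, rem=2, I/O yield, promote→Q0. Q0=[P4,P2,P3] Q1=[P1] Q2=[]
t=6-8: P4@Q0 runs 2, rem=7, quantum used, demote→Q1. Q0=[P2,P3] Q1=[P1,P4] Q2=[]
t=8-10: P2@Q0 runs 2, rem=4, I/O yield, promote→Q0. Q0=[P3,P2] Q1=[P1,P4] Q2=[]
t=10-12: P3@Q0 runs 2, rem=0, completes. Q0=[P2] Q1=[P1,P4] Q2=[]
t=12-14: P2@Q0 runs 2, rem=2, I/O yield, promote→Q0. Q0=[P2] Q1=[P1,P4] Q2=[]
t=14-16: P2@Q0 runs 2, rem=0, completes. Q0=[] Q1=[P1,P4] Q2=[]
t=16-20: P1@Q1 runs 4, rem=2, quantum used, demote→Q2. Q0=[] Q1=[P4] Q2=[P1]
t=20-24: P4@Q1 runs 4, rem=3, quantum used, demote→Q2. Q0=[] Q1=[] Q2=[P1,P4]
t=24-26: P1@Q2 runs 2, rem=0, completes. Q0=[] Q1=[] Q2=[P4]
t=26-29: P4@Q2 runs 3, rem=0, completes. Q0=[] Q1=[] Q2=[]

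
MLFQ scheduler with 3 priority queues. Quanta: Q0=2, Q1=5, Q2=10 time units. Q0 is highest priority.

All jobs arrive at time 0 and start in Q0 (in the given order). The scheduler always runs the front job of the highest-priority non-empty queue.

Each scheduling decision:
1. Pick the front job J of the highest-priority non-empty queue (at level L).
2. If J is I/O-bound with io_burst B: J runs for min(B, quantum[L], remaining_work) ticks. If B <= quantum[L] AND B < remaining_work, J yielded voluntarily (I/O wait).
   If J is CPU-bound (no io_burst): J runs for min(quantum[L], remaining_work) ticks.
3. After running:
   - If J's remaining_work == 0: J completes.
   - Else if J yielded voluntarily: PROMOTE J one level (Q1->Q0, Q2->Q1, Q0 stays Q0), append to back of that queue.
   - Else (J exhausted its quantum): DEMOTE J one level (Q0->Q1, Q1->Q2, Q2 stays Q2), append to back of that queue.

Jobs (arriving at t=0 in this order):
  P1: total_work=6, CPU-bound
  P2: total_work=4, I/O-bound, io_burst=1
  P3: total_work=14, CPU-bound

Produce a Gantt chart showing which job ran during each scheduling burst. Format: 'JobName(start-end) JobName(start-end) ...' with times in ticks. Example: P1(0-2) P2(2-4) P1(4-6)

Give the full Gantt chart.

t=0-2: P1@Q0 runs 2, rem=4, quantum used, demote→Q1. Q0=[P2,P3] Q1=[P1] Q2=[]
t=2-3: P2@Q0 runs 1, rem=3, I/O yield, promote→Q0. Q0=[P3,P2] Q1=[P1] Q2=[]
t=3-5: P3@Q0 runs 2, rem=12, quantum used, demote→Q1. Q0=[P2] Q1=[P1,P3] Q2=[]
t=5-6: P2@Q0 runs 1, rem=2, I/O yield, promote→Q0. Q0=[P2] Q1=[P1,P3] Q2=[]
t=6-7: P2@Q0 runs 1, rem=1, I/O yield, promote→Q0. Q0=[P2] Q1=[P1,P3] Q2=[]
t=7-8: P2@Q0 runs 1, rem=0, completes. Q0=[] Q1=[P1,P3] Q2=[]
t=8-12: P1@Q1 runs 4, rem=0, completes. Q0=[] Q1=[P3] Q2=[]
t=12-17: P3@Q1 runs 5, rem=7, quantum used, demote→Q2. Q0=[] Q1=[] Q2=[P3]
t=17-24: P3@Q2 runs 7, rem=0, completes. Q0=[] Q1=[] Q2=[]

Answer: P1(0-2) P2(2-3) P3(3-5) P2(5-6) P2(6-7) P2(7-8) P1(8-12) P3(12-17) P3(17-24)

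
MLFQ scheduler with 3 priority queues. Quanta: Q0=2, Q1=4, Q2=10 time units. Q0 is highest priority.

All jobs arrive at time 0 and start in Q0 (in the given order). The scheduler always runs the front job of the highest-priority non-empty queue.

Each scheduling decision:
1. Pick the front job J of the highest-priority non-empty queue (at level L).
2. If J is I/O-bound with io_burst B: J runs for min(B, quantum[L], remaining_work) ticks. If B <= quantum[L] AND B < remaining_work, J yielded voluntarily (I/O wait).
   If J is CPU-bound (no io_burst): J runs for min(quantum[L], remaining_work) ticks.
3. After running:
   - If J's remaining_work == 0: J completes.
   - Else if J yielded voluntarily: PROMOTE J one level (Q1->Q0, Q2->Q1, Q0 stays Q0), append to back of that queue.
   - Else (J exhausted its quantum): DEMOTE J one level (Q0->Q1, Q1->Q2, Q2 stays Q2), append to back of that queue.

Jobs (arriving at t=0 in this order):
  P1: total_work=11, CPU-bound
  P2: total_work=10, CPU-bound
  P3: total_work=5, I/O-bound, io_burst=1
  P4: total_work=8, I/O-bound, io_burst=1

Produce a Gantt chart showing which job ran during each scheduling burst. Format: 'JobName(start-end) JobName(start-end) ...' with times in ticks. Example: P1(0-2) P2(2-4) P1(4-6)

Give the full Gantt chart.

Answer: P1(0-2) P2(2-4) P3(4-5) P4(5-6) P3(6-7) P4(7-8) P3(8-9) P4(9-10) P3(10-11) P4(11-12) P3(12-13) P4(13-14) P4(14-15) P4(15-16) P4(16-17) P1(17-21) P2(21-25) P1(25-30) P2(30-34)

Derivation:
t=0-2: P1@Q0 runs 2, rem=9, quantum used, demote→Q1. Q0=[P2,P3,P4] Q1=[P1] Q2=[]
t=2-4: P2@Q0 runs 2, rem=8, quantum used, demote→Q1. Q0=[P3,P4] Q1=[P1,P2] Q2=[]
t=4-5: P3@Q0 runs 1, rem=4, I/O yield, promote→Q0. Q0=[P4,P3] Q1=[P1,P2] Q2=[]
t=5-6: P4@Q0 runs 1, rem=7, I/O yield, promote→Q0. Q0=[P3,P4] Q1=[P1,P2] Q2=[]
t=6-7: P3@Q0 runs 1, rem=3, I/O yield, promote→Q0. Q0=[P4,P3] Q1=[P1,P2] Q2=[]
t=7-8: P4@Q0 runs 1, rem=6, I/O yield, promote→Q0. Q0=[P3,P4] Q1=[P1,P2] Q2=[]
t=8-9: P3@Q0 runs 1, rem=2, I/O yield, promote→Q0. Q0=[P4,P3] Q1=[P1,P2] Q2=[]
t=9-10: P4@Q0 runs 1, rem=5, I/O yield, promote→Q0. Q0=[P3,P4] Q1=[P1,P2] Q2=[]
t=10-11: P3@Q0 runs 1, rem=1, I/O yield, promote→Q0. Q0=[P4,P3] Q1=[P1,P2] Q2=[]
t=11-12: P4@Q0 runs 1, rem=4, I/O yield, promote→Q0. Q0=[P3,P4] Q1=[P1,P2] Q2=[]
t=12-13: P3@Q0 runs 1, rem=0, completes. Q0=[P4] Q1=[P1,P2] Q2=[]
t=13-14: P4@Q0 runs 1, rem=3, I/O yield, promote→Q0. Q0=[P4] Q1=[P1,P2] Q2=[]
t=14-15: P4@Q0 runs 1, rem=2, I/O yield, promote→Q0. Q0=[P4] Q1=[P1,P2] Q2=[]
t=15-16: P4@Q0 runs 1, rem=1, I/O yield, promote→Q0. Q0=[P4] Q1=[P1,P2] Q2=[]
t=16-17: P4@Q0 runs 1, rem=0, completes. Q0=[] Q1=[P1,P2] Q2=[]
t=17-21: P1@Q1 runs 4, rem=5, quantum used, demote→Q2. Q0=[] Q1=[P2] Q2=[P1]
t=21-25: P2@Q1 runs 4, rem=4, quantum used, demote→Q2. Q0=[] Q1=[] Q2=[P1,P2]
t=25-30: P1@Q2 runs 5, rem=0, completes. Q0=[] Q1=[] Q2=[P2]
t=30-34: P2@Q2 runs 4, rem=0, completes. Q0=[] Q1=[] Q2=[]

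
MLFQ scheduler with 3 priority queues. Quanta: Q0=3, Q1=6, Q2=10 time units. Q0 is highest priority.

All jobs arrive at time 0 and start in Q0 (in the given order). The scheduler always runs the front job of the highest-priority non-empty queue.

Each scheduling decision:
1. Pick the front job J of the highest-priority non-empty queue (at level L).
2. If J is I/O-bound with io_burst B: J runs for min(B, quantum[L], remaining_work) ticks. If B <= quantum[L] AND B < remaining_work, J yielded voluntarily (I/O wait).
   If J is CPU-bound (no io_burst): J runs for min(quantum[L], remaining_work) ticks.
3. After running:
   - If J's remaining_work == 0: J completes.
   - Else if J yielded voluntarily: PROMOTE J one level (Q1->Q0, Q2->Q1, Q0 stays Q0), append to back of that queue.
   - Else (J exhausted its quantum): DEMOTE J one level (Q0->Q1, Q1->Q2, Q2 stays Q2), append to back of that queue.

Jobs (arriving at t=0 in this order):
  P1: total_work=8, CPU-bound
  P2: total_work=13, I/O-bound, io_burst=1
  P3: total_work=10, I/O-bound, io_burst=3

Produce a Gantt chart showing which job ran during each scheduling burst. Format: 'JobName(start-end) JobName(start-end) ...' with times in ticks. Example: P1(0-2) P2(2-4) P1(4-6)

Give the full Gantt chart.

Answer: P1(0-3) P2(3-4) P3(4-7) P2(7-8) P3(8-11) P2(11-12) P3(12-15) P2(15-16) P3(16-17) P2(17-18) P2(18-19) P2(19-20) P2(20-21) P2(21-22) P2(22-23) P2(23-24) P2(24-25) P2(25-26) P1(26-31)

Derivation:
t=0-3: P1@Q0 runs 3, rem=5, quantum used, demote→Q1. Q0=[P2,P3] Q1=[P1] Q2=[]
t=3-4: P2@Q0 runs 1, rem=12, I/O yield, promote→Q0. Q0=[P3,P2] Q1=[P1] Q2=[]
t=4-7: P3@Q0 runs 3, rem=7, I/O yield, promote→Q0. Q0=[P2,P3] Q1=[P1] Q2=[]
t=7-8: P2@Q0 runs 1, rem=11, I/O yield, promote→Q0. Q0=[P3,P2] Q1=[P1] Q2=[]
t=8-11: P3@Q0 runs 3, rem=4, I/O yield, promote→Q0. Q0=[P2,P3] Q1=[P1] Q2=[]
t=11-12: P2@Q0 runs 1, rem=10, I/O yield, promote→Q0. Q0=[P3,P2] Q1=[P1] Q2=[]
t=12-15: P3@Q0 runs 3, rem=1, I/O yield, promote→Q0. Q0=[P2,P3] Q1=[P1] Q2=[]
t=15-16: P2@Q0 runs 1, rem=9, I/O yield, promote→Q0. Q0=[P3,P2] Q1=[P1] Q2=[]
t=16-17: P3@Q0 runs 1, rem=0, completes. Q0=[P2] Q1=[P1] Q2=[]
t=17-18: P2@Q0 runs 1, rem=8, I/O yield, promote→Q0. Q0=[P2] Q1=[P1] Q2=[]
t=18-19: P2@Q0 runs 1, rem=7, I/O yield, promote→Q0. Q0=[P2] Q1=[P1] Q2=[]
t=19-20: P2@Q0 runs 1, rem=6, I/O yield, promote→Q0. Q0=[P2] Q1=[P1] Q2=[]
t=20-21: P2@Q0 runs 1, rem=5, I/O yield, promote→Q0. Q0=[P2] Q1=[P1] Q2=[]
t=21-22: P2@Q0 runs 1, rem=4, I/O yield, promote→Q0. Q0=[P2] Q1=[P1] Q2=[]
t=22-23: P2@Q0 runs 1, rem=3, I/O yield, promote→Q0. Q0=[P2] Q1=[P1] Q2=[]
t=23-24: P2@Q0 runs 1, rem=2, I/O yield, promote→Q0. Q0=[P2] Q1=[P1] Q2=[]
t=24-25: P2@Q0 runs 1, rem=1, I/O yield, promote→Q0. Q0=[P2] Q1=[P1] Q2=[]
t=25-26: P2@Q0 runs 1, rem=0, completes. Q0=[] Q1=[P1] Q2=[]
t=26-31: P1@Q1 runs 5, rem=0, completes. Q0=[] Q1=[] Q2=[]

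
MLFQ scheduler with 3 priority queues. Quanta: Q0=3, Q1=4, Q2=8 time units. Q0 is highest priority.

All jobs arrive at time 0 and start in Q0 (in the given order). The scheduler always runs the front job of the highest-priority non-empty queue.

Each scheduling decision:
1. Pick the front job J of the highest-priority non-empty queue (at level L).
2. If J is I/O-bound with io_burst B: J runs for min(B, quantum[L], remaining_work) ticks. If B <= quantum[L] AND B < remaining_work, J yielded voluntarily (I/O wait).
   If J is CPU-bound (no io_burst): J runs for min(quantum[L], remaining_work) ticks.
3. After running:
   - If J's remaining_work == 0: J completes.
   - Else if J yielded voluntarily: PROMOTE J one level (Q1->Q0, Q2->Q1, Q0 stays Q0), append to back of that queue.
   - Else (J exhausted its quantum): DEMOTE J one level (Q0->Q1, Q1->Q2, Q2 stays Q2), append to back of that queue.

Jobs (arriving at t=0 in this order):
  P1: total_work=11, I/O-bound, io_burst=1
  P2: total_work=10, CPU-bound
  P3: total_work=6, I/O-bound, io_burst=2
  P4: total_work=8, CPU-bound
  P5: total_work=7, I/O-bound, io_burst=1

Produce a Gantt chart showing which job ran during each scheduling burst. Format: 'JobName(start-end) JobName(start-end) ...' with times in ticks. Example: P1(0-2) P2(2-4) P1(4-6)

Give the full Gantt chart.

Answer: P1(0-1) P2(1-4) P3(4-6) P4(6-9) P5(9-10) P1(10-11) P3(11-13) P5(13-14) P1(14-15) P3(15-17) P5(17-18) P1(18-19) P5(19-20) P1(20-21) P5(21-22) P1(22-23) P5(23-24) P1(24-25) P5(25-26) P1(26-27) P1(27-28) P1(28-29) P1(29-30) P2(30-34) P4(34-38) P2(38-41) P4(41-42)

Derivation:
t=0-1: P1@Q0 runs 1, rem=10, I/O yield, promote→Q0. Q0=[P2,P3,P4,P5,P1] Q1=[] Q2=[]
t=1-4: P2@Q0 runs 3, rem=7, quantum used, demote→Q1. Q0=[P3,P4,P5,P1] Q1=[P2] Q2=[]
t=4-6: P3@Q0 runs 2, rem=4, I/O yield, promote→Q0. Q0=[P4,P5,P1,P3] Q1=[P2] Q2=[]
t=6-9: P4@Q0 runs 3, rem=5, quantum used, demote→Q1. Q0=[P5,P1,P3] Q1=[P2,P4] Q2=[]
t=9-10: P5@Q0 runs 1, rem=6, I/O yield, promote→Q0. Q0=[P1,P3,P5] Q1=[P2,P4] Q2=[]
t=10-11: P1@Q0 runs 1, rem=9, I/O yield, promote→Q0. Q0=[P3,P5,P1] Q1=[P2,P4] Q2=[]
t=11-13: P3@Q0 runs 2, rem=2, I/O yield, promote→Q0. Q0=[P5,P1,P3] Q1=[P2,P4] Q2=[]
t=13-14: P5@Q0 runs 1, rem=5, I/O yield, promote→Q0. Q0=[P1,P3,P5] Q1=[P2,P4] Q2=[]
t=14-15: P1@Q0 runs 1, rem=8, I/O yield, promote→Q0. Q0=[P3,P5,P1] Q1=[P2,P4] Q2=[]
t=15-17: P3@Q0 runs 2, rem=0, completes. Q0=[P5,P1] Q1=[P2,P4] Q2=[]
t=17-18: P5@Q0 runs 1, rem=4, I/O yield, promote→Q0. Q0=[P1,P5] Q1=[P2,P4] Q2=[]
t=18-19: P1@Q0 runs 1, rem=7, I/O yield, promote→Q0. Q0=[P5,P1] Q1=[P2,P4] Q2=[]
t=19-20: P5@Q0 runs 1, rem=3, I/O yield, promote→Q0. Q0=[P1,P5] Q1=[P2,P4] Q2=[]
t=20-21: P1@Q0 runs 1, rem=6, I/O yield, promote→Q0. Q0=[P5,P1] Q1=[P2,P4] Q2=[]
t=21-22: P5@Q0 runs 1, rem=2, I/O yield, promote→Q0. Q0=[P1,P5] Q1=[P2,P4] Q2=[]
t=22-23: P1@Q0 runs 1, rem=5, I/O yield, promote→Q0. Q0=[P5,P1] Q1=[P2,P4] Q2=[]
t=23-24: P5@Q0 runs 1, rem=1, I/O yield, promote→Q0. Q0=[P1,P5] Q1=[P2,P4] Q2=[]
t=24-25: P1@Q0 runs 1, rem=4, I/O yield, promote→Q0. Q0=[P5,P1] Q1=[P2,P4] Q2=[]
t=25-26: P5@Q0 runs 1, rem=0, completes. Q0=[P1] Q1=[P2,P4] Q2=[]
t=26-27: P1@Q0 runs 1, rem=3, I/O yield, promote→Q0. Q0=[P1] Q1=[P2,P4] Q2=[]
t=27-28: P1@Q0 runs 1, rem=2, I/O yield, promote→Q0. Q0=[P1] Q1=[P2,P4] Q2=[]
t=28-29: P1@Q0 runs 1, rem=1, I/O yield, promote→Q0. Q0=[P1] Q1=[P2,P4] Q2=[]
t=29-30: P1@Q0 runs 1, rem=0, completes. Q0=[] Q1=[P2,P4] Q2=[]
t=30-34: P2@Q1 runs 4, rem=3, quantum used, demote→Q2. Q0=[] Q1=[P4] Q2=[P2]
t=34-38: P4@Q1 runs 4, rem=1, quantum used, demote→Q2. Q0=[] Q1=[] Q2=[P2,P4]
t=38-41: P2@Q2 runs 3, rem=0, completes. Q0=[] Q1=[] Q2=[P4]
t=41-42: P4@Q2 runs 1, rem=0, completes. Q0=[] Q1=[] Q2=[]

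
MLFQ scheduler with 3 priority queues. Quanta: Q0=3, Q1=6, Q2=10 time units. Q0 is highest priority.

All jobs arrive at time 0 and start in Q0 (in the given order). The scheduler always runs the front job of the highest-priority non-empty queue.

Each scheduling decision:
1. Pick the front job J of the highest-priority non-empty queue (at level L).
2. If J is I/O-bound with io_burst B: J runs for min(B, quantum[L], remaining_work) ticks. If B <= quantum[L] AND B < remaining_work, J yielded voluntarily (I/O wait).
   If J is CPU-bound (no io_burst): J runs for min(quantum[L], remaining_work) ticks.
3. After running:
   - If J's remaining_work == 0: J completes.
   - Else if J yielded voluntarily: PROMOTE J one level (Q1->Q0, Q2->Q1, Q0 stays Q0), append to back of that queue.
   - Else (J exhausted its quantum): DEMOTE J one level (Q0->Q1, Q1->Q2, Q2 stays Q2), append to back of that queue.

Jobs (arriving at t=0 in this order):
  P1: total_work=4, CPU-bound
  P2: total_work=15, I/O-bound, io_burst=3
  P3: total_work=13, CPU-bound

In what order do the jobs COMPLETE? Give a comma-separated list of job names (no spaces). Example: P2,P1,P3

Answer: P2,P1,P3

Derivation:
t=0-3: P1@Q0 runs 3, rem=1, quantum used, demote→Q1. Q0=[P2,P3] Q1=[P1] Q2=[]
t=3-6: P2@Q0 runs 3, rem=12, I/O yield, promote→Q0. Q0=[P3,P2] Q1=[P1] Q2=[]
t=6-9: P3@Q0 runs 3, rem=10, quantum used, demote→Q1. Q0=[P2] Q1=[P1,P3] Q2=[]
t=9-12: P2@Q0 runs 3, rem=9, I/O yield, promote→Q0. Q0=[P2] Q1=[P1,P3] Q2=[]
t=12-15: P2@Q0 runs 3, rem=6, I/O yield, promote→Q0. Q0=[P2] Q1=[P1,P3] Q2=[]
t=15-18: P2@Q0 runs 3, rem=3, I/O yield, promote→Q0. Q0=[P2] Q1=[P1,P3] Q2=[]
t=18-21: P2@Q0 runs 3, rem=0, completes. Q0=[] Q1=[P1,P3] Q2=[]
t=21-22: P1@Q1 runs 1, rem=0, completes. Q0=[] Q1=[P3] Q2=[]
t=22-28: P3@Q1 runs 6, rem=4, quantum used, demote→Q2. Q0=[] Q1=[] Q2=[P3]
t=28-32: P3@Q2 runs 4, rem=0, completes. Q0=[] Q1=[] Q2=[]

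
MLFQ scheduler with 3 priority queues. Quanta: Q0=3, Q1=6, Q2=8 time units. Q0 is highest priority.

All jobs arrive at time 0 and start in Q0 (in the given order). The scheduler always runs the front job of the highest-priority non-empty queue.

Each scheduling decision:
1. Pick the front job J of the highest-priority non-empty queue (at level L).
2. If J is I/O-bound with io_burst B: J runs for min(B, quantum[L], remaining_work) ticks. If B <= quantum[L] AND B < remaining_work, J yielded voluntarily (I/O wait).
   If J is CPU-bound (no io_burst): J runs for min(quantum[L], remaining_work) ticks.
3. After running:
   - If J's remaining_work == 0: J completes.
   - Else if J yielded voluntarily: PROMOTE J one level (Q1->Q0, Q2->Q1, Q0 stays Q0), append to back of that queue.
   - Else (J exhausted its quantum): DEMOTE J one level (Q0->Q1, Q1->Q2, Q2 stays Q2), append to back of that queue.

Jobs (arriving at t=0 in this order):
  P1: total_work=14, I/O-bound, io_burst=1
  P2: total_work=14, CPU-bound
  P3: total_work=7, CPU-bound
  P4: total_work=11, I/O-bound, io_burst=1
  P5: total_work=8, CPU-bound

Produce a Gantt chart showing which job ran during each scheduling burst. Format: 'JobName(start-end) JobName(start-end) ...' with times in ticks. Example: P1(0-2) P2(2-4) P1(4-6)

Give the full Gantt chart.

Answer: P1(0-1) P2(1-4) P3(4-7) P4(7-8) P5(8-11) P1(11-12) P4(12-13) P1(13-14) P4(14-15) P1(15-16) P4(16-17) P1(17-18) P4(18-19) P1(19-20) P4(20-21) P1(21-22) P4(22-23) P1(23-24) P4(24-25) P1(25-26) P4(26-27) P1(27-28) P4(28-29) P1(29-30) P4(30-31) P1(31-32) P1(32-33) P1(33-34) P2(34-40) P3(40-44) P5(44-49) P2(49-54)

Derivation:
t=0-1: P1@Q0 runs 1, rem=13, I/O yield, promote→Q0. Q0=[P2,P3,P4,P5,P1] Q1=[] Q2=[]
t=1-4: P2@Q0 runs 3, rem=11, quantum used, demote→Q1. Q0=[P3,P4,P5,P1] Q1=[P2] Q2=[]
t=4-7: P3@Q0 runs 3, rem=4, quantum used, demote→Q1. Q0=[P4,P5,P1] Q1=[P2,P3] Q2=[]
t=7-8: P4@Q0 runs 1, rem=10, I/O yield, promote→Q0. Q0=[P5,P1,P4] Q1=[P2,P3] Q2=[]
t=8-11: P5@Q0 runs 3, rem=5, quantum used, demote→Q1. Q0=[P1,P4] Q1=[P2,P3,P5] Q2=[]
t=11-12: P1@Q0 runs 1, rem=12, I/O yield, promote→Q0. Q0=[P4,P1] Q1=[P2,P3,P5] Q2=[]
t=12-13: P4@Q0 runs 1, rem=9, I/O yield, promote→Q0. Q0=[P1,P4] Q1=[P2,P3,P5] Q2=[]
t=13-14: P1@Q0 runs 1, rem=11, I/O yield, promote→Q0. Q0=[P4,P1] Q1=[P2,P3,P5] Q2=[]
t=14-15: P4@Q0 runs 1, rem=8, I/O yield, promote→Q0. Q0=[P1,P4] Q1=[P2,P3,P5] Q2=[]
t=15-16: P1@Q0 runs 1, rem=10, I/O yield, promote→Q0. Q0=[P4,P1] Q1=[P2,P3,P5] Q2=[]
t=16-17: P4@Q0 runs 1, rem=7, I/O yield, promote→Q0. Q0=[P1,P4] Q1=[P2,P3,P5] Q2=[]
t=17-18: P1@Q0 runs 1, rem=9, I/O yield, promote→Q0. Q0=[P4,P1] Q1=[P2,P3,P5] Q2=[]
t=18-19: P4@Q0 runs 1, rem=6, I/O yield, promote→Q0. Q0=[P1,P4] Q1=[P2,P3,P5] Q2=[]
t=19-20: P1@Q0 runs 1, rem=8, I/O yield, promote→Q0. Q0=[P4,P1] Q1=[P2,P3,P5] Q2=[]
t=20-21: P4@Q0 runs 1, rem=5, I/O yield, promote→Q0. Q0=[P1,P4] Q1=[P2,P3,P5] Q2=[]
t=21-22: P1@Q0 runs 1, rem=7, I/O yield, promote→Q0. Q0=[P4,P1] Q1=[P2,P3,P5] Q2=[]
t=22-23: P4@Q0 runs 1, rem=4, I/O yield, promote→Q0. Q0=[P1,P4] Q1=[P2,P3,P5] Q2=[]
t=23-24: P1@Q0 runs 1, rem=6, I/O yield, promote→Q0. Q0=[P4,P1] Q1=[P2,P3,P5] Q2=[]
t=24-25: P4@Q0 runs 1, rem=3, I/O yield, promote→Q0. Q0=[P1,P4] Q1=[P2,P3,P5] Q2=[]
t=25-26: P1@Q0 runs 1, rem=5, I/O yield, promote→Q0. Q0=[P4,P1] Q1=[P2,P3,P5] Q2=[]
t=26-27: P4@Q0 runs 1, rem=2, I/O yield, promote→Q0. Q0=[P1,P4] Q1=[P2,P3,P5] Q2=[]
t=27-28: P1@Q0 runs 1, rem=4, I/O yield, promote→Q0. Q0=[P4,P1] Q1=[P2,P3,P5] Q2=[]
t=28-29: P4@Q0 runs 1, rem=1, I/O yield, promote→Q0. Q0=[P1,P4] Q1=[P2,P3,P5] Q2=[]
t=29-30: P1@Q0 runs 1, rem=3, I/O yield, promote→Q0. Q0=[P4,P1] Q1=[P2,P3,P5] Q2=[]
t=30-31: P4@Q0 runs 1, rem=0, completes. Q0=[P1] Q1=[P2,P3,P5] Q2=[]
t=31-32: P1@Q0 runs 1, rem=2, I/O yield, promote→Q0. Q0=[P1] Q1=[P2,P3,P5] Q2=[]
t=32-33: P1@Q0 runs 1, rem=1, I/O yield, promote→Q0. Q0=[P1] Q1=[P2,P3,P5] Q2=[]
t=33-34: P1@Q0 runs 1, rem=0, completes. Q0=[] Q1=[P2,P3,P5] Q2=[]
t=34-40: P2@Q1 runs 6, rem=5, quantum used, demote→Q2. Q0=[] Q1=[P3,P5] Q2=[P2]
t=40-44: P3@Q1 runs 4, rem=0, completes. Q0=[] Q1=[P5] Q2=[P2]
t=44-49: P5@Q1 runs 5, rem=0, completes. Q0=[] Q1=[] Q2=[P2]
t=49-54: P2@Q2 runs 5, rem=0, completes. Q0=[] Q1=[] Q2=[]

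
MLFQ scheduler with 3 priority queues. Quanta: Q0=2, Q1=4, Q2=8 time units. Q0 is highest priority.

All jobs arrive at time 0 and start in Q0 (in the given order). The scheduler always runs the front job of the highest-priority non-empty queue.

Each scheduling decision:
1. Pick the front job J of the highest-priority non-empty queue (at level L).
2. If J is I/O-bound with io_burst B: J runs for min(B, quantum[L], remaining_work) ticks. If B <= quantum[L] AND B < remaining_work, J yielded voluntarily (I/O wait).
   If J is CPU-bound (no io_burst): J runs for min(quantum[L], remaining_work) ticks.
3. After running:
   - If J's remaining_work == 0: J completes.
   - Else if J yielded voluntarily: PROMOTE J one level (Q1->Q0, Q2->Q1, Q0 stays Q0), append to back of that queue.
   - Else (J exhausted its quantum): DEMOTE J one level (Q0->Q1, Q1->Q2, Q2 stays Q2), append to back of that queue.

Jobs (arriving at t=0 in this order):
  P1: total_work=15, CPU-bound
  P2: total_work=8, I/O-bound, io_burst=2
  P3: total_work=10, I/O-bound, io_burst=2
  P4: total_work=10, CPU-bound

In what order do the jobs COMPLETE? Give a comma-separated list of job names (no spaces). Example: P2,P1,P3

t=0-2: P1@Q0 runs 2, rem=13, quantum used, demote→Q1. Q0=[P2,P3,P4] Q1=[P1] Q2=[]
t=2-4: P2@Q0 runs 2, rem=6, I/O yield, promote→Q0. Q0=[P3,P4,P2] Q1=[P1] Q2=[]
t=4-6: P3@Q0 runs 2, rem=8, I/O yield, promote→Q0. Q0=[P4,P2,P3] Q1=[P1] Q2=[]
t=6-8: P4@Q0 runs 2, rem=8, quantum used, demote→Q1. Q0=[P2,P3] Q1=[P1,P4] Q2=[]
t=8-10: P2@Q0 runs 2, rem=4, I/O yield, promote→Q0. Q0=[P3,P2] Q1=[P1,P4] Q2=[]
t=10-12: P3@Q0 runs 2, rem=6, I/O yield, promote→Q0. Q0=[P2,P3] Q1=[P1,P4] Q2=[]
t=12-14: P2@Q0 runs 2, rem=2, I/O yield, promote→Q0. Q0=[P3,P2] Q1=[P1,P4] Q2=[]
t=14-16: P3@Q0 runs 2, rem=4, I/O yield, promote→Q0. Q0=[P2,P3] Q1=[P1,P4] Q2=[]
t=16-18: P2@Q0 runs 2, rem=0, completes. Q0=[P3] Q1=[P1,P4] Q2=[]
t=18-20: P3@Q0 runs 2, rem=2, I/O yield, promote→Q0. Q0=[P3] Q1=[P1,P4] Q2=[]
t=20-22: P3@Q0 runs 2, rem=0, completes. Q0=[] Q1=[P1,P4] Q2=[]
t=22-26: P1@Q1 runs 4, rem=9, quantum used, demote→Q2. Q0=[] Q1=[P4] Q2=[P1]
t=26-30: P4@Q1 runs 4, rem=4, quantum used, demote→Q2. Q0=[] Q1=[] Q2=[P1,P4]
t=30-38: P1@Q2 runs 8, rem=1, quantum used, demote→Q2. Q0=[] Q1=[] Q2=[P4,P1]
t=38-42: P4@Q2 runs 4, rem=0, completes. Q0=[] Q1=[] Q2=[P1]
t=42-43: P1@Q2 runs 1, rem=0, completes. Q0=[] Q1=[] Q2=[]

Answer: P2,P3,P4,P1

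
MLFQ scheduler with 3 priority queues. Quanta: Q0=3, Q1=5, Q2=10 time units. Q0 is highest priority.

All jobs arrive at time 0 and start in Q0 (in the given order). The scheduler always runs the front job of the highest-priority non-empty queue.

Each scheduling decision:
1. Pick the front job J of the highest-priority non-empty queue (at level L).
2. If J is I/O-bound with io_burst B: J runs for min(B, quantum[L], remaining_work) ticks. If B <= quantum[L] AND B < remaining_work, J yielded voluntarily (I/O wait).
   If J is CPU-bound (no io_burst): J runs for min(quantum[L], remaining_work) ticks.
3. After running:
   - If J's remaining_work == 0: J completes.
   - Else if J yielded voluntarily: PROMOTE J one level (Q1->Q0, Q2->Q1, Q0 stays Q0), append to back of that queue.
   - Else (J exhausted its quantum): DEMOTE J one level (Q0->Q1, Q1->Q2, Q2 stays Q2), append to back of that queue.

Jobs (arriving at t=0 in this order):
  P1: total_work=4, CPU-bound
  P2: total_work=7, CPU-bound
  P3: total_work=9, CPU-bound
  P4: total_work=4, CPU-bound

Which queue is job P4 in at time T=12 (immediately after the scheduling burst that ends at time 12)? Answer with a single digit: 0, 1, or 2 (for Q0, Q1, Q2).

t=0-3: P1@Q0 runs 3, rem=1, quantum used, demote→Q1. Q0=[P2,P3,P4] Q1=[P1] Q2=[]
t=3-6: P2@Q0 runs 3, rem=4, quantum used, demote→Q1. Q0=[P3,P4] Q1=[P1,P2] Q2=[]
t=6-9: P3@Q0 runs 3, rem=6, quantum used, demote→Q1. Q0=[P4] Q1=[P1,P2,P3] Q2=[]
t=9-12: P4@Q0 runs 3, rem=1, quantum used, demote→Q1. Q0=[] Q1=[P1,P2,P3,P4] Q2=[]
t=12-13: P1@Q1 runs 1, rem=0, completes. Q0=[] Q1=[P2,P3,P4] Q2=[]
t=13-17: P2@Q1 runs 4, rem=0, completes. Q0=[] Q1=[P3,P4] Q2=[]
t=17-22: P3@Q1 runs 5, rem=1, quantum used, demote→Q2. Q0=[] Q1=[P4] Q2=[P3]
t=22-23: P4@Q1 runs 1, rem=0, completes. Q0=[] Q1=[] Q2=[P3]
t=23-24: P3@Q2 runs 1, rem=0, completes. Q0=[] Q1=[] Q2=[]

Answer: 1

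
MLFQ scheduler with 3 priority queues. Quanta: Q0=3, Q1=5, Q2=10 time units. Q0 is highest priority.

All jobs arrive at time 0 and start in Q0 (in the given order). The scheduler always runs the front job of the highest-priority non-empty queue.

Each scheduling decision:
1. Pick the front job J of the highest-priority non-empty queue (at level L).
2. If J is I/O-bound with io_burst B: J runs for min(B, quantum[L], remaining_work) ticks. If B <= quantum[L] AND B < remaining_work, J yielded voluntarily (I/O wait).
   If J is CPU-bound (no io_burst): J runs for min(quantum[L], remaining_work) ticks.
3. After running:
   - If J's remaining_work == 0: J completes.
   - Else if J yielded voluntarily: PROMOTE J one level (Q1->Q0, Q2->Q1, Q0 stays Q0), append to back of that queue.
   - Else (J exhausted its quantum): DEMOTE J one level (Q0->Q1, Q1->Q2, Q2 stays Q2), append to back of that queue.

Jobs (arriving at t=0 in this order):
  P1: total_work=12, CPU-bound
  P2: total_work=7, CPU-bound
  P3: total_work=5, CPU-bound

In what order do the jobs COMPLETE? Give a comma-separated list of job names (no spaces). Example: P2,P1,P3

Answer: P2,P3,P1

Derivation:
t=0-3: P1@Q0 runs 3, rem=9, quantum used, demote→Q1. Q0=[P2,P3] Q1=[P1] Q2=[]
t=3-6: P2@Q0 runs 3, rem=4, quantum used, demote→Q1. Q0=[P3] Q1=[P1,P2] Q2=[]
t=6-9: P3@Q0 runs 3, rem=2, quantum used, demote→Q1. Q0=[] Q1=[P1,P2,P3] Q2=[]
t=9-14: P1@Q1 runs 5, rem=4, quantum used, demote→Q2. Q0=[] Q1=[P2,P3] Q2=[P1]
t=14-18: P2@Q1 runs 4, rem=0, completes. Q0=[] Q1=[P3] Q2=[P1]
t=18-20: P3@Q1 runs 2, rem=0, completes. Q0=[] Q1=[] Q2=[P1]
t=20-24: P1@Q2 runs 4, rem=0, completes. Q0=[] Q1=[] Q2=[]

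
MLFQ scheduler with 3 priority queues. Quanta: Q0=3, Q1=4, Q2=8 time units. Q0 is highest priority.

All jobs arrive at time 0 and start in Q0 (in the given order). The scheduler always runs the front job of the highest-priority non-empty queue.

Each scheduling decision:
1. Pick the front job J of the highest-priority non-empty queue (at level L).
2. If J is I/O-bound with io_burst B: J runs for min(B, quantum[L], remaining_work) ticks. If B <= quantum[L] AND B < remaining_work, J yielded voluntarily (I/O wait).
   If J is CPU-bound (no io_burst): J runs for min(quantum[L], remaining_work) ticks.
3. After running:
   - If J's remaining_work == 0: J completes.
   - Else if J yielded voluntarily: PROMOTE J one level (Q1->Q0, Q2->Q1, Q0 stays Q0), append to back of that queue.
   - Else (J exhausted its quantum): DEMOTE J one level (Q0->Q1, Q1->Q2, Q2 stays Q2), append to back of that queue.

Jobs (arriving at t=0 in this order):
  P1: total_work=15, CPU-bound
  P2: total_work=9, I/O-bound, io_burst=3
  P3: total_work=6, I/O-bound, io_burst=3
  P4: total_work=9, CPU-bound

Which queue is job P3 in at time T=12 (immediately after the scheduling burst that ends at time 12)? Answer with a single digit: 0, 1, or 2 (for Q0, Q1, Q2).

Answer: 0

Derivation:
t=0-3: P1@Q0 runs 3, rem=12, quantum used, demote→Q1. Q0=[P2,P3,P4] Q1=[P1] Q2=[]
t=3-6: P2@Q0 runs 3, rem=6, I/O yield, promote→Q0. Q0=[P3,P4,P2] Q1=[P1] Q2=[]
t=6-9: P3@Q0 runs 3, rem=3, I/O yield, promote→Q0. Q0=[P4,P2,P3] Q1=[P1] Q2=[]
t=9-12: P4@Q0 runs 3, rem=6, quantum used, demote→Q1. Q0=[P2,P3] Q1=[P1,P4] Q2=[]
t=12-15: P2@Q0 runs 3, rem=3, I/O yield, promote→Q0. Q0=[P3,P2] Q1=[P1,P4] Q2=[]
t=15-18: P3@Q0 runs 3, rem=0, completes. Q0=[P2] Q1=[P1,P4] Q2=[]
t=18-21: P2@Q0 runs 3, rem=0, completes. Q0=[] Q1=[P1,P4] Q2=[]
t=21-25: P1@Q1 runs 4, rem=8, quantum used, demote→Q2. Q0=[] Q1=[P4] Q2=[P1]
t=25-29: P4@Q1 runs 4, rem=2, quantum used, demote→Q2. Q0=[] Q1=[] Q2=[P1,P4]
t=29-37: P1@Q2 runs 8, rem=0, completes. Q0=[] Q1=[] Q2=[P4]
t=37-39: P4@Q2 runs 2, rem=0, completes. Q0=[] Q1=[] Q2=[]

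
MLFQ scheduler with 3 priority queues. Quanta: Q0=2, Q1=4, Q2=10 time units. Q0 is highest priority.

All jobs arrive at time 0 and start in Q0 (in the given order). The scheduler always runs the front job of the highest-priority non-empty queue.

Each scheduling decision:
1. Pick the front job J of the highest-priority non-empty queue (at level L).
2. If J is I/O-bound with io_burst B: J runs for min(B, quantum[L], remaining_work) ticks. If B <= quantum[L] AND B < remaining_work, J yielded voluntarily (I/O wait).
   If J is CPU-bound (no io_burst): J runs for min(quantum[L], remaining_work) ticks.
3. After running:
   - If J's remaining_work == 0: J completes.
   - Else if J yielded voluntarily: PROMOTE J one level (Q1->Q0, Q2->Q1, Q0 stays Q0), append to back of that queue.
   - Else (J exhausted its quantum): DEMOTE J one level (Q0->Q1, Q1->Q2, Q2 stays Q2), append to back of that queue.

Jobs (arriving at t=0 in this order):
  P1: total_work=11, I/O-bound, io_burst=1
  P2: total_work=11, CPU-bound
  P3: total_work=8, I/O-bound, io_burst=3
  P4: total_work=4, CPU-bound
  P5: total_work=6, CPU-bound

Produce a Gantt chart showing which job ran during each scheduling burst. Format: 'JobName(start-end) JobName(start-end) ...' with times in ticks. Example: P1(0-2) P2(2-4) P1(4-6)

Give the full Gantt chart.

Answer: P1(0-1) P2(1-3) P3(3-5) P4(5-7) P5(7-9) P1(9-10) P1(10-11) P1(11-12) P1(12-13) P1(13-14) P1(14-15) P1(15-16) P1(16-17) P1(17-18) P1(18-19) P2(19-23) P3(23-26) P3(26-28) P4(28-30) P5(30-34) P3(34-35) P2(35-40)

Derivation:
t=0-1: P1@Q0 runs 1, rem=10, I/O yield, promote→Q0. Q0=[P2,P3,P4,P5,P1] Q1=[] Q2=[]
t=1-3: P2@Q0 runs 2, rem=9, quantum used, demote→Q1. Q0=[P3,P4,P5,P1] Q1=[P2] Q2=[]
t=3-5: P3@Q0 runs 2, rem=6, quantum used, demote→Q1. Q0=[P4,P5,P1] Q1=[P2,P3] Q2=[]
t=5-7: P4@Q0 runs 2, rem=2, quantum used, demote→Q1. Q0=[P5,P1] Q1=[P2,P3,P4] Q2=[]
t=7-9: P5@Q0 runs 2, rem=4, quantum used, demote→Q1. Q0=[P1] Q1=[P2,P3,P4,P5] Q2=[]
t=9-10: P1@Q0 runs 1, rem=9, I/O yield, promote→Q0. Q0=[P1] Q1=[P2,P3,P4,P5] Q2=[]
t=10-11: P1@Q0 runs 1, rem=8, I/O yield, promote→Q0. Q0=[P1] Q1=[P2,P3,P4,P5] Q2=[]
t=11-12: P1@Q0 runs 1, rem=7, I/O yield, promote→Q0. Q0=[P1] Q1=[P2,P3,P4,P5] Q2=[]
t=12-13: P1@Q0 runs 1, rem=6, I/O yield, promote→Q0. Q0=[P1] Q1=[P2,P3,P4,P5] Q2=[]
t=13-14: P1@Q0 runs 1, rem=5, I/O yield, promote→Q0. Q0=[P1] Q1=[P2,P3,P4,P5] Q2=[]
t=14-15: P1@Q0 runs 1, rem=4, I/O yield, promote→Q0. Q0=[P1] Q1=[P2,P3,P4,P5] Q2=[]
t=15-16: P1@Q0 runs 1, rem=3, I/O yield, promote→Q0. Q0=[P1] Q1=[P2,P3,P4,P5] Q2=[]
t=16-17: P1@Q0 runs 1, rem=2, I/O yield, promote→Q0. Q0=[P1] Q1=[P2,P3,P4,P5] Q2=[]
t=17-18: P1@Q0 runs 1, rem=1, I/O yield, promote→Q0. Q0=[P1] Q1=[P2,P3,P4,P5] Q2=[]
t=18-19: P1@Q0 runs 1, rem=0, completes. Q0=[] Q1=[P2,P3,P4,P5] Q2=[]
t=19-23: P2@Q1 runs 4, rem=5, quantum used, demote→Q2. Q0=[] Q1=[P3,P4,P5] Q2=[P2]
t=23-26: P3@Q1 runs 3, rem=3, I/O yield, promote→Q0. Q0=[P3] Q1=[P4,P5] Q2=[P2]
t=26-28: P3@Q0 runs 2, rem=1, quantum used, demote→Q1. Q0=[] Q1=[P4,P5,P3] Q2=[P2]
t=28-30: P4@Q1 runs 2, rem=0, completes. Q0=[] Q1=[P5,P3] Q2=[P2]
t=30-34: P5@Q1 runs 4, rem=0, completes. Q0=[] Q1=[P3] Q2=[P2]
t=34-35: P3@Q1 runs 1, rem=0, completes. Q0=[] Q1=[] Q2=[P2]
t=35-40: P2@Q2 runs 5, rem=0, completes. Q0=[] Q1=[] Q2=[]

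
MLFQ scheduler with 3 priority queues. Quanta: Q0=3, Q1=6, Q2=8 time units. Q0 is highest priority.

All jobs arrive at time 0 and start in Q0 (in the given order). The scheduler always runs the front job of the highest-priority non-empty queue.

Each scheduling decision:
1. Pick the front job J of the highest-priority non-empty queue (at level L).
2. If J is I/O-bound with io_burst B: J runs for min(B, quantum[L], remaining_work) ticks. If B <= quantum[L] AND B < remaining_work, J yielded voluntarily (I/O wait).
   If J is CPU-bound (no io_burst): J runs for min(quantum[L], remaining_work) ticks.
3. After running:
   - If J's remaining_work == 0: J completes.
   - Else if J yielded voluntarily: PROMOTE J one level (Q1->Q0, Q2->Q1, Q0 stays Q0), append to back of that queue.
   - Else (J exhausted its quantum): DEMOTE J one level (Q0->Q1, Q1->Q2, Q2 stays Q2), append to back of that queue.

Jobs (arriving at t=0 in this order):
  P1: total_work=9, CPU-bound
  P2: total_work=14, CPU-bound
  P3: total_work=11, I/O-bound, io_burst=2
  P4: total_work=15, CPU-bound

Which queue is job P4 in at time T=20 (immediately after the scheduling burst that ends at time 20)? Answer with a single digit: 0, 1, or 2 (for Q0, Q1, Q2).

t=0-3: P1@Q0 runs 3, rem=6, quantum used, demote→Q1. Q0=[P2,P3,P4] Q1=[P1] Q2=[]
t=3-6: P2@Q0 runs 3, rem=11, quantum used, demote→Q1. Q0=[P3,P4] Q1=[P1,P2] Q2=[]
t=6-8: P3@Q0 runs 2, rem=9, I/O yield, promote→Q0. Q0=[P4,P3] Q1=[P1,P2] Q2=[]
t=8-11: P4@Q0 runs 3, rem=12, quantum used, demote→Q1. Q0=[P3] Q1=[P1,P2,P4] Q2=[]
t=11-13: P3@Q0 runs 2, rem=7, I/O yield, promote→Q0. Q0=[P3] Q1=[P1,P2,P4] Q2=[]
t=13-15: P3@Q0 runs 2, rem=5, I/O yield, promote→Q0. Q0=[P3] Q1=[P1,P2,P4] Q2=[]
t=15-17: P3@Q0 runs 2, rem=3, I/O yield, promote→Q0. Q0=[P3] Q1=[P1,P2,P4] Q2=[]
t=17-19: P3@Q0 runs 2, rem=1, I/O yield, promote→Q0. Q0=[P3] Q1=[P1,P2,P4] Q2=[]
t=19-20: P3@Q0 runs 1, rem=0, completes. Q0=[] Q1=[P1,P2,P4] Q2=[]
t=20-26: P1@Q1 runs 6, rem=0, completes. Q0=[] Q1=[P2,P4] Q2=[]
t=26-32: P2@Q1 runs 6, rem=5, quantum used, demote→Q2. Q0=[] Q1=[P4] Q2=[P2]
t=32-38: P4@Q1 runs 6, rem=6, quantum used, demote→Q2. Q0=[] Q1=[] Q2=[P2,P4]
t=38-43: P2@Q2 runs 5, rem=0, completes. Q0=[] Q1=[] Q2=[P4]
t=43-49: P4@Q2 runs 6, rem=0, completes. Q0=[] Q1=[] Q2=[]

Answer: 1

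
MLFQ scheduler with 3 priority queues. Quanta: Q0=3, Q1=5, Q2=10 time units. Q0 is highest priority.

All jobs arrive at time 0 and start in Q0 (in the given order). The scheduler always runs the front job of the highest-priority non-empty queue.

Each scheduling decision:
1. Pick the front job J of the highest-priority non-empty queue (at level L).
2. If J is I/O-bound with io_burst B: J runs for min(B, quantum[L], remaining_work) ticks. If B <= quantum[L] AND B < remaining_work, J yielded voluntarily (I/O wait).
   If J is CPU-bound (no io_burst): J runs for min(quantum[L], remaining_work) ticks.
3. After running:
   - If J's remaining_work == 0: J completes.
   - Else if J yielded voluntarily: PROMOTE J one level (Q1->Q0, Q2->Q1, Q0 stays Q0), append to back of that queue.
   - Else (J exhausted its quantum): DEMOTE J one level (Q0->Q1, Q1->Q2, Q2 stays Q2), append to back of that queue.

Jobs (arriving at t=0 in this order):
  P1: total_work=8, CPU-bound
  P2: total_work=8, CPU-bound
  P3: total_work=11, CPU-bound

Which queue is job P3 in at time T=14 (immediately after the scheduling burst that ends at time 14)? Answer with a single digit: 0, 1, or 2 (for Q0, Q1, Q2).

Answer: 1

Derivation:
t=0-3: P1@Q0 runs 3, rem=5, quantum used, demote→Q1. Q0=[P2,P3] Q1=[P1] Q2=[]
t=3-6: P2@Q0 runs 3, rem=5, quantum used, demote→Q1. Q0=[P3] Q1=[P1,P2] Q2=[]
t=6-9: P3@Q0 runs 3, rem=8, quantum used, demote→Q1. Q0=[] Q1=[P1,P2,P3] Q2=[]
t=9-14: P1@Q1 runs 5, rem=0, completes. Q0=[] Q1=[P2,P3] Q2=[]
t=14-19: P2@Q1 runs 5, rem=0, completes. Q0=[] Q1=[P3] Q2=[]
t=19-24: P3@Q1 runs 5, rem=3, quantum used, demote→Q2. Q0=[] Q1=[] Q2=[P3]
t=24-27: P3@Q2 runs 3, rem=0, completes. Q0=[] Q1=[] Q2=[]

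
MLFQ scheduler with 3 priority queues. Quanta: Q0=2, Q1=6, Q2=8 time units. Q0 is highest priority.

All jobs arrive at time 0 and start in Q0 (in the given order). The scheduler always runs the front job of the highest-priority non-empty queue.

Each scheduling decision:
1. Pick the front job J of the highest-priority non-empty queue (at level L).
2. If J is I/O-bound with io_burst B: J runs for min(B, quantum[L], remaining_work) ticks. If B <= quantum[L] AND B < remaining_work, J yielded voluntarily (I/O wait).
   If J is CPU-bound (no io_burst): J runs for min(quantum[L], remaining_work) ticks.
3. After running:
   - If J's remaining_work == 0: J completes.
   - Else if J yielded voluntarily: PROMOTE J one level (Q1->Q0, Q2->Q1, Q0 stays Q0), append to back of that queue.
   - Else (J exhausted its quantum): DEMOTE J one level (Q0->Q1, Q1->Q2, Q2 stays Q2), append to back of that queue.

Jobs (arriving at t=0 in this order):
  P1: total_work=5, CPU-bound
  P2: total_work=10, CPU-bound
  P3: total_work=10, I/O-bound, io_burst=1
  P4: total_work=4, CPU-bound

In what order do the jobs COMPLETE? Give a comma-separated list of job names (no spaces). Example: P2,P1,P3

t=0-2: P1@Q0 runs 2, rem=3, quantum used, demote→Q1. Q0=[P2,P3,P4] Q1=[P1] Q2=[]
t=2-4: P2@Q0 runs 2, rem=8, quantum used, demote→Q1. Q0=[P3,P4] Q1=[P1,P2] Q2=[]
t=4-5: P3@Q0 runs 1, rem=9, I/O yield, promote→Q0. Q0=[P4,P3] Q1=[P1,P2] Q2=[]
t=5-7: P4@Q0 runs 2, rem=2, quantum used, demote→Q1. Q0=[P3] Q1=[P1,P2,P4] Q2=[]
t=7-8: P3@Q0 runs 1, rem=8, I/O yield, promote→Q0. Q0=[P3] Q1=[P1,P2,P4] Q2=[]
t=8-9: P3@Q0 runs 1, rem=7, I/O yield, promote→Q0. Q0=[P3] Q1=[P1,P2,P4] Q2=[]
t=9-10: P3@Q0 runs 1, rem=6, I/O yield, promote→Q0. Q0=[P3] Q1=[P1,P2,P4] Q2=[]
t=10-11: P3@Q0 runs 1, rem=5, I/O yield, promote→Q0. Q0=[P3] Q1=[P1,P2,P4] Q2=[]
t=11-12: P3@Q0 runs 1, rem=4, I/O yield, promote→Q0. Q0=[P3] Q1=[P1,P2,P4] Q2=[]
t=12-13: P3@Q0 runs 1, rem=3, I/O yield, promote→Q0. Q0=[P3] Q1=[P1,P2,P4] Q2=[]
t=13-14: P3@Q0 runs 1, rem=2, I/O yield, promote→Q0. Q0=[P3] Q1=[P1,P2,P4] Q2=[]
t=14-15: P3@Q0 runs 1, rem=1, I/O yield, promote→Q0. Q0=[P3] Q1=[P1,P2,P4] Q2=[]
t=15-16: P3@Q0 runs 1, rem=0, completes. Q0=[] Q1=[P1,P2,P4] Q2=[]
t=16-19: P1@Q1 runs 3, rem=0, completes. Q0=[] Q1=[P2,P4] Q2=[]
t=19-25: P2@Q1 runs 6, rem=2, quantum used, demote→Q2. Q0=[] Q1=[P4] Q2=[P2]
t=25-27: P4@Q1 runs 2, rem=0, completes. Q0=[] Q1=[] Q2=[P2]
t=27-29: P2@Q2 runs 2, rem=0, completes. Q0=[] Q1=[] Q2=[]

Answer: P3,P1,P4,P2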